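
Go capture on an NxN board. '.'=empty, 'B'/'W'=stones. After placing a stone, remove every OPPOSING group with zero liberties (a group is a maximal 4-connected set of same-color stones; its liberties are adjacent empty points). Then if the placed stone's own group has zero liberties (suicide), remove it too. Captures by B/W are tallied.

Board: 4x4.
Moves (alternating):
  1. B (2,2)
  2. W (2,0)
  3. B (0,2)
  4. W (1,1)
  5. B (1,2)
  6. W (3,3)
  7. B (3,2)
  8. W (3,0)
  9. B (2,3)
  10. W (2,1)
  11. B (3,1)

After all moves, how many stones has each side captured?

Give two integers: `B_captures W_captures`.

Answer: 1 0

Derivation:
Move 1: B@(2,2) -> caps B=0 W=0
Move 2: W@(2,0) -> caps B=0 W=0
Move 3: B@(0,2) -> caps B=0 W=0
Move 4: W@(1,1) -> caps B=0 W=0
Move 5: B@(1,2) -> caps B=0 W=0
Move 6: W@(3,3) -> caps B=0 W=0
Move 7: B@(3,2) -> caps B=0 W=0
Move 8: W@(3,0) -> caps B=0 W=0
Move 9: B@(2,3) -> caps B=1 W=0
Move 10: W@(2,1) -> caps B=1 W=0
Move 11: B@(3,1) -> caps B=1 W=0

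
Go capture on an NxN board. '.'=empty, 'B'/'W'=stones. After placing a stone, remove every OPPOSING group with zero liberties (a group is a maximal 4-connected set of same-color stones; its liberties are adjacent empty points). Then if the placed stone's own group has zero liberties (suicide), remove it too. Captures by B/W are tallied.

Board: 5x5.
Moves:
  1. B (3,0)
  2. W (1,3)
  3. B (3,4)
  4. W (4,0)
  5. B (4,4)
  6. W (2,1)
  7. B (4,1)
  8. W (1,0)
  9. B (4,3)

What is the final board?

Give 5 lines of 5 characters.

Answer: .....
W..W.
.W...
B...B
.B.BB

Derivation:
Move 1: B@(3,0) -> caps B=0 W=0
Move 2: W@(1,3) -> caps B=0 W=0
Move 3: B@(3,4) -> caps B=0 W=0
Move 4: W@(4,0) -> caps B=0 W=0
Move 5: B@(4,4) -> caps B=0 W=0
Move 6: W@(2,1) -> caps B=0 W=0
Move 7: B@(4,1) -> caps B=1 W=0
Move 8: W@(1,0) -> caps B=1 W=0
Move 9: B@(4,3) -> caps B=1 W=0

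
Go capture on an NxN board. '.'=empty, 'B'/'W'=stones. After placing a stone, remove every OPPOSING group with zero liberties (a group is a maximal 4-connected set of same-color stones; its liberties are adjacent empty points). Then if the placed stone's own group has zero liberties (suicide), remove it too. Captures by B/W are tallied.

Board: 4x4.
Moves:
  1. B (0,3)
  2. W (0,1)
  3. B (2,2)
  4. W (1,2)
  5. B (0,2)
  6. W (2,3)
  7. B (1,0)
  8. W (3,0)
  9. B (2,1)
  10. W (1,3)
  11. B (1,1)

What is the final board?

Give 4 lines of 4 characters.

Answer: .W..
BBWW
.BBW
W...

Derivation:
Move 1: B@(0,3) -> caps B=0 W=0
Move 2: W@(0,1) -> caps B=0 W=0
Move 3: B@(2,2) -> caps B=0 W=0
Move 4: W@(1,2) -> caps B=0 W=0
Move 5: B@(0,2) -> caps B=0 W=0
Move 6: W@(2,3) -> caps B=0 W=0
Move 7: B@(1,0) -> caps B=0 W=0
Move 8: W@(3,0) -> caps B=0 W=0
Move 9: B@(2,1) -> caps B=0 W=0
Move 10: W@(1,3) -> caps B=0 W=2
Move 11: B@(1,1) -> caps B=0 W=2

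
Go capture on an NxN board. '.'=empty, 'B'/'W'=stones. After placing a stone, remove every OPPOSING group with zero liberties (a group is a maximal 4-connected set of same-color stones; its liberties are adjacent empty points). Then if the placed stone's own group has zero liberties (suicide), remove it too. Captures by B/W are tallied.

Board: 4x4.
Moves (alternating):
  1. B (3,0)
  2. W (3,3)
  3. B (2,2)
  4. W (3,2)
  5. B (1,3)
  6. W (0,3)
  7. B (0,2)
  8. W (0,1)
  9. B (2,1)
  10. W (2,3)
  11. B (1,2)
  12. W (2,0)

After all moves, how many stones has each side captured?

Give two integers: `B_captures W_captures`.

Answer: 1 0

Derivation:
Move 1: B@(3,0) -> caps B=0 W=0
Move 2: W@(3,3) -> caps B=0 W=0
Move 3: B@(2,2) -> caps B=0 W=0
Move 4: W@(3,2) -> caps B=0 W=0
Move 5: B@(1,3) -> caps B=0 W=0
Move 6: W@(0,3) -> caps B=0 W=0
Move 7: B@(0,2) -> caps B=1 W=0
Move 8: W@(0,1) -> caps B=1 W=0
Move 9: B@(2,1) -> caps B=1 W=0
Move 10: W@(2,3) -> caps B=1 W=0
Move 11: B@(1,2) -> caps B=1 W=0
Move 12: W@(2,0) -> caps B=1 W=0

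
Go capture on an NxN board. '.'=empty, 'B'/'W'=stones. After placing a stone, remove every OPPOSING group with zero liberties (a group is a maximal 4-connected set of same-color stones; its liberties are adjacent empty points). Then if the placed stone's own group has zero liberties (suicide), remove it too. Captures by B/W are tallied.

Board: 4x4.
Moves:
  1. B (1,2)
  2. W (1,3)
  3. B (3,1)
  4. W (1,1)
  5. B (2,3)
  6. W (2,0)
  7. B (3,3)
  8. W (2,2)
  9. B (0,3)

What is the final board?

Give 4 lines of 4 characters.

Answer: ...B
.WB.
W.WB
.B.B

Derivation:
Move 1: B@(1,2) -> caps B=0 W=0
Move 2: W@(1,3) -> caps B=0 W=0
Move 3: B@(3,1) -> caps B=0 W=0
Move 4: W@(1,1) -> caps B=0 W=0
Move 5: B@(2,3) -> caps B=0 W=0
Move 6: W@(2,0) -> caps B=0 W=0
Move 7: B@(3,3) -> caps B=0 W=0
Move 8: W@(2,2) -> caps B=0 W=0
Move 9: B@(0,3) -> caps B=1 W=0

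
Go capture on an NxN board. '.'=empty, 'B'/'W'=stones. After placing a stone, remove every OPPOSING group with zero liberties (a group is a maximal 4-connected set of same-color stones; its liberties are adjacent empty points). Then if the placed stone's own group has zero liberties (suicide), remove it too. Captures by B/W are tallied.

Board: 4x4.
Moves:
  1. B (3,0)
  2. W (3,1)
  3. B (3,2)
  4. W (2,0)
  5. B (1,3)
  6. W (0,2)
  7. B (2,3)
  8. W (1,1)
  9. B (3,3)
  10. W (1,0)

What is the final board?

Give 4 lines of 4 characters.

Move 1: B@(3,0) -> caps B=0 W=0
Move 2: W@(3,1) -> caps B=0 W=0
Move 3: B@(3,2) -> caps B=0 W=0
Move 4: W@(2,0) -> caps B=0 W=1
Move 5: B@(1,3) -> caps B=0 W=1
Move 6: W@(0,2) -> caps B=0 W=1
Move 7: B@(2,3) -> caps B=0 W=1
Move 8: W@(1,1) -> caps B=0 W=1
Move 9: B@(3,3) -> caps B=0 W=1
Move 10: W@(1,0) -> caps B=0 W=1

Answer: ..W.
WW.B
W..B
.WBB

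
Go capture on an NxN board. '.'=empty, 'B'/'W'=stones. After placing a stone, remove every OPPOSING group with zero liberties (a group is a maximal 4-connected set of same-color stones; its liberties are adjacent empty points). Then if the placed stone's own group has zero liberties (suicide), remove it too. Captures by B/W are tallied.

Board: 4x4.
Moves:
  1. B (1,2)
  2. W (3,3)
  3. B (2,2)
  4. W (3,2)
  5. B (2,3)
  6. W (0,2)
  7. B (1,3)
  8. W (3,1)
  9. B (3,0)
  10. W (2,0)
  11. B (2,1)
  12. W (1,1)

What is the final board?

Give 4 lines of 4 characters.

Answer: ..W.
.WBB
WBBB
.WWW

Derivation:
Move 1: B@(1,2) -> caps B=0 W=0
Move 2: W@(3,3) -> caps B=0 W=0
Move 3: B@(2,2) -> caps B=0 W=0
Move 4: W@(3,2) -> caps B=0 W=0
Move 5: B@(2,3) -> caps B=0 W=0
Move 6: W@(0,2) -> caps B=0 W=0
Move 7: B@(1,3) -> caps B=0 W=0
Move 8: W@(3,1) -> caps B=0 W=0
Move 9: B@(3,0) -> caps B=0 W=0
Move 10: W@(2,0) -> caps B=0 W=1
Move 11: B@(2,1) -> caps B=0 W=1
Move 12: W@(1,1) -> caps B=0 W=1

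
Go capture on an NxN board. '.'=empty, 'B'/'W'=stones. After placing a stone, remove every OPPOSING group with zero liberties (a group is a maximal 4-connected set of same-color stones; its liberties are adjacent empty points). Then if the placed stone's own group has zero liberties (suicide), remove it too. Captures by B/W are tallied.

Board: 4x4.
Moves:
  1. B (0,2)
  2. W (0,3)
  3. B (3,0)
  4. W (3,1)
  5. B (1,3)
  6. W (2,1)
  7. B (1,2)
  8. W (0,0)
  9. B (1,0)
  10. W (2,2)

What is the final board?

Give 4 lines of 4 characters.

Answer: W.B.
B.BB
.WW.
BW..

Derivation:
Move 1: B@(0,2) -> caps B=0 W=0
Move 2: W@(0,3) -> caps B=0 W=0
Move 3: B@(3,0) -> caps B=0 W=0
Move 4: W@(3,1) -> caps B=0 W=0
Move 5: B@(1,3) -> caps B=1 W=0
Move 6: W@(2,1) -> caps B=1 W=0
Move 7: B@(1,2) -> caps B=1 W=0
Move 8: W@(0,0) -> caps B=1 W=0
Move 9: B@(1,0) -> caps B=1 W=0
Move 10: W@(2,2) -> caps B=1 W=0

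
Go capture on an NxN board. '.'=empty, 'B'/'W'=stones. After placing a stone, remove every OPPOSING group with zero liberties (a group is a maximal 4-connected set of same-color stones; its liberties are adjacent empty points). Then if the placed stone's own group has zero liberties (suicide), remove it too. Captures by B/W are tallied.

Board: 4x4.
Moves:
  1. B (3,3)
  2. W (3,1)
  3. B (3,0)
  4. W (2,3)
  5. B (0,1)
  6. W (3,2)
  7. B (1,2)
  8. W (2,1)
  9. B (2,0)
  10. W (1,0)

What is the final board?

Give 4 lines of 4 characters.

Move 1: B@(3,3) -> caps B=0 W=0
Move 2: W@(3,1) -> caps B=0 W=0
Move 3: B@(3,0) -> caps B=0 W=0
Move 4: W@(2,3) -> caps B=0 W=0
Move 5: B@(0,1) -> caps B=0 W=0
Move 6: W@(3,2) -> caps B=0 W=1
Move 7: B@(1,2) -> caps B=0 W=1
Move 8: W@(2,1) -> caps B=0 W=1
Move 9: B@(2,0) -> caps B=0 W=1
Move 10: W@(1,0) -> caps B=0 W=3

Answer: .B..
W.B.
.W.W
.WW.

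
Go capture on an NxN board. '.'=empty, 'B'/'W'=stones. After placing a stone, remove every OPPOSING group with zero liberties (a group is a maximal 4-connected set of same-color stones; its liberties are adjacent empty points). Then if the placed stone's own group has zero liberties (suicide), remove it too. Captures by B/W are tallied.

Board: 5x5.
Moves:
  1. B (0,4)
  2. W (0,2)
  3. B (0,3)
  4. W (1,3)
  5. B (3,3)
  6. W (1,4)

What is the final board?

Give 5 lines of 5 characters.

Answer: ..W..
...WW
.....
...B.
.....

Derivation:
Move 1: B@(0,4) -> caps B=0 W=0
Move 2: W@(0,2) -> caps B=0 W=0
Move 3: B@(0,3) -> caps B=0 W=0
Move 4: W@(1,3) -> caps B=0 W=0
Move 5: B@(3,3) -> caps B=0 W=0
Move 6: W@(1,4) -> caps B=0 W=2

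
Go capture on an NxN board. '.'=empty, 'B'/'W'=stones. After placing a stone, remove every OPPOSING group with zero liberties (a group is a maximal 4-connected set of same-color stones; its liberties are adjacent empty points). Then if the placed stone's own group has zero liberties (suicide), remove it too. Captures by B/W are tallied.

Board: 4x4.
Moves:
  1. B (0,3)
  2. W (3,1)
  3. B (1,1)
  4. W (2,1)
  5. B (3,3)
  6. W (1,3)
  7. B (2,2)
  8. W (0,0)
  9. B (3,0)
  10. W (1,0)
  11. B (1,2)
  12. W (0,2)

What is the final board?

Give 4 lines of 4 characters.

Move 1: B@(0,3) -> caps B=0 W=0
Move 2: W@(3,1) -> caps B=0 W=0
Move 3: B@(1,1) -> caps B=0 W=0
Move 4: W@(2,1) -> caps B=0 W=0
Move 5: B@(3,3) -> caps B=0 W=0
Move 6: W@(1,3) -> caps B=0 W=0
Move 7: B@(2,2) -> caps B=0 W=0
Move 8: W@(0,0) -> caps B=0 W=0
Move 9: B@(3,0) -> caps B=0 W=0
Move 10: W@(1,0) -> caps B=0 W=0
Move 11: B@(1,2) -> caps B=0 W=0
Move 12: W@(0,2) -> caps B=0 W=1

Answer: W.W.
WBBW
.WB.
BW.B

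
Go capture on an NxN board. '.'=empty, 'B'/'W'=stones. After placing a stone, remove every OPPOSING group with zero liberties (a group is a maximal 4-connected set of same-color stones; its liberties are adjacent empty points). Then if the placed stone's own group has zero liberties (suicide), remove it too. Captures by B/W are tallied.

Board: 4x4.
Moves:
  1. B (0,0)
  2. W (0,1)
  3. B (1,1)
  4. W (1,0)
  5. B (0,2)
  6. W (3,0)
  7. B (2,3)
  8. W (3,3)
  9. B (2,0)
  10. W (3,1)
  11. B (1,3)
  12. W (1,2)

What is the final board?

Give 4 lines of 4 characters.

Move 1: B@(0,0) -> caps B=0 W=0
Move 2: W@(0,1) -> caps B=0 W=0
Move 3: B@(1,1) -> caps B=0 W=0
Move 4: W@(1,0) -> caps B=0 W=1
Move 5: B@(0,2) -> caps B=0 W=1
Move 6: W@(3,0) -> caps B=0 W=1
Move 7: B@(2,3) -> caps B=0 W=1
Move 8: W@(3,3) -> caps B=0 W=1
Move 9: B@(2,0) -> caps B=0 W=1
Move 10: W@(3,1) -> caps B=0 W=1
Move 11: B@(1,3) -> caps B=0 W=1
Move 12: W@(1,2) -> caps B=0 W=1

Answer: .WB.
WBWB
B..B
WW.W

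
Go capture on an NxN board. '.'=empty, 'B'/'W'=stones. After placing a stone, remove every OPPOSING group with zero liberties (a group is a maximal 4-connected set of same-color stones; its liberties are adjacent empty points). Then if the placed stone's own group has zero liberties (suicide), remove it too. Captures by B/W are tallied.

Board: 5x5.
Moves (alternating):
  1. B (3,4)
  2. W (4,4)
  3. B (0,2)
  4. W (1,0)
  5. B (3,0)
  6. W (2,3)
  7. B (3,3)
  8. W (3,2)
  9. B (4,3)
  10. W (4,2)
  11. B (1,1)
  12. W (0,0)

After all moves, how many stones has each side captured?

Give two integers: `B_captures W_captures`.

Move 1: B@(3,4) -> caps B=0 W=0
Move 2: W@(4,4) -> caps B=0 W=0
Move 3: B@(0,2) -> caps B=0 W=0
Move 4: W@(1,0) -> caps B=0 W=0
Move 5: B@(3,0) -> caps B=0 W=0
Move 6: W@(2,3) -> caps B=0 W=0
Move 7: B@(3,3) -> caps B=0 W=0
Move 8: W@(3,2) -> caps B=0 W=0
Move 9: B@(4,3) -> caps B=1 W=0
Move 10: W@(4,2) -> caps B=1 W=0
Move 11: B@(1,1) -> caps B=1 W=0
Move 12: W@(0,0) -> caps B=1 W=0

Answer: 1 0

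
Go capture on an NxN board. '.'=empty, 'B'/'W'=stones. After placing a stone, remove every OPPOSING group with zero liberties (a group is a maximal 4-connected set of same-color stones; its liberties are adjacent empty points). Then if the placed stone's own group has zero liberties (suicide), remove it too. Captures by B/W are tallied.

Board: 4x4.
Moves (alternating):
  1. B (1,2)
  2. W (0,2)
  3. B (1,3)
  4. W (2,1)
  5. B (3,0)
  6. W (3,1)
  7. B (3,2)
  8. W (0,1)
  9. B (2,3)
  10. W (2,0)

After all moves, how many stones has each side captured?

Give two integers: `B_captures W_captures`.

Answer: 0 1

Derivation:
Move 1: B@(1,2) -> caps B=0 W=0
Move 2: W@(0,2) -> caps B=0 W=0
Move 3: B@(1,3) -> caps B=0 W=0
Move 4: W@(2,1) -> caps B=0 W=0
Move 5: B@(3,0) -> caps B=0 W=0
Move 6: W@(3,1) -> caps B=0 W=0
Move 7: B@(3,2) -> caps B=0 W=0
Move 8: W@(0,1) -> caps B=0 W=0
Move 9: B@(2,3) -> caps B=0 W=0
Move 10: W@(2,0) -> caps B=0 W=1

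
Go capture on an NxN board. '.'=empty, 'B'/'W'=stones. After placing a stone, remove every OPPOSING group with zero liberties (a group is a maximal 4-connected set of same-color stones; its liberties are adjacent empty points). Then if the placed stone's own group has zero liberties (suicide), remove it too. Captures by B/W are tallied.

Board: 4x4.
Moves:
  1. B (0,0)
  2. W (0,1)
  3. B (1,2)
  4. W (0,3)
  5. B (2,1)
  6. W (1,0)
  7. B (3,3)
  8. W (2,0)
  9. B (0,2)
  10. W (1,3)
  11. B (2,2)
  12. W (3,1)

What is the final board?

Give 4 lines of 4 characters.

Answer: .WBW
W.BW
WBB.
.W.B

Derivation:
Move 1: B@(0,0) -> caps B=0 W=0
Move 2: W@(0,1) -> caps B=0 W=0
Move 3: B@(1,2) -> caps B=0 W=0
Move 4: W@(0,3) -> caps B=0 W=0
Move 5: B@(2,1) -> caps B=0 W=0
Move 6: W@(1,0) -> caps B=0 W=1
Move 7: B@(3,3) -> caps B=0 W=1
Move 8: W@(2,0) -> caps B=0 W=1
Move 9: B@(0,2) -> caps B=0 W=1
Move 10: W@(1,3) -> caps B=0 W=1
Move 11: B@(2,2) -> caps B=0 W=1
Move 12: W@(3,1) -> caps B=0 W=1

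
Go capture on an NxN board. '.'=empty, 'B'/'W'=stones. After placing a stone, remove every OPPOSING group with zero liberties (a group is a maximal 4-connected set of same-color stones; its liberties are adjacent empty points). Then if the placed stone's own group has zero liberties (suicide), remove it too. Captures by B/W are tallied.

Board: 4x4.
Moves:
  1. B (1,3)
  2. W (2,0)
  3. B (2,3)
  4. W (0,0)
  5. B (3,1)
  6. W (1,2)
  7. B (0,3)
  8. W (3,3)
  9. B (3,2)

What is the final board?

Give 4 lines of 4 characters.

Answer: W..B
..WB
W..B
.BB.

Derivation:
Move 1: B@(1,3) -> caps B=0 W=0
Move 2: W@(2,0) -> caps B=0 W=0
Move 3: B@(2,3) -> caps B=0 W=0
Move 4: W@(0,0) -> caps B=0 W=0
Move 5: B@(3,1) -> caps B=0 W=0
Move 6: W@(1,2) -> caps B=0 W=0
Move 7: B@(0,3) -> caps B=0 W=0
Move 8: W@(3,3) -> caps B=0 W=0
Move 9: B@(3,2) -> caps B=1 W=0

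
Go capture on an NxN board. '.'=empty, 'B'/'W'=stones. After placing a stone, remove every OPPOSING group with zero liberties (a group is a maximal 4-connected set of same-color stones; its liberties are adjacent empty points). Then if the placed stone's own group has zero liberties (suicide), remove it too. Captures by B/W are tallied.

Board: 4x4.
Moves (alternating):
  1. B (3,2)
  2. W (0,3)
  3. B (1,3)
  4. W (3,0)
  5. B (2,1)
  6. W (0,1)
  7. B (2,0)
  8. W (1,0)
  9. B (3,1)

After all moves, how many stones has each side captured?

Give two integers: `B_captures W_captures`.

Answer: 1 0

Derivation:
Move 1: B@(3,2) -> caps B=0 W=0
Move 2: W@(0,3) -> caps B=0 W=0
Move 3: B@(1,3) -> caps B=0 W=0
Move 4: W@(3,0) -> caps B=0 W=0
Move 5: B@(2,1) -> caps B=0 W=0
Move 6: W@(0,1) -> caps B=0 W=0
Move 7: B@(2,0) -> caps B=0 W=0
Move 8: W@(1,0) -> caps B=0 W=0
Move 9: B@(3,1) -> caps B=1 W=0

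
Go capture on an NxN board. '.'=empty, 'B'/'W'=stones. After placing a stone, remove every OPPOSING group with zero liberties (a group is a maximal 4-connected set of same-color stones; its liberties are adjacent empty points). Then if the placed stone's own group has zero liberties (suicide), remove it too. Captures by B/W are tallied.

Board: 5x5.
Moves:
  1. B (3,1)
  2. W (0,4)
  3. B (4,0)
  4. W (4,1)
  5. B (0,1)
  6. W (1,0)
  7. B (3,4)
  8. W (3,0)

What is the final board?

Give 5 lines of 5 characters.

Move 1: B@(3,1) -> caps B=0 W=0
Move 2: W@(0,4) -> caps B=0 W=0
Move 3: B@(4,0) -> caps B=0 W=0
Move 4: W@(4,1) -> caps B=0 W=0
Move 5: B@(0,1) -> caps B=0 W=0
Move 6: W@(1,0) -> caps B=0 W=0
Move 7: B@(3,4) -> caps B=0 W=0
Move 8: W@(3,0) -> caps B=0 W=1

Answer: .B..W
W....
.....
WB..B
.W...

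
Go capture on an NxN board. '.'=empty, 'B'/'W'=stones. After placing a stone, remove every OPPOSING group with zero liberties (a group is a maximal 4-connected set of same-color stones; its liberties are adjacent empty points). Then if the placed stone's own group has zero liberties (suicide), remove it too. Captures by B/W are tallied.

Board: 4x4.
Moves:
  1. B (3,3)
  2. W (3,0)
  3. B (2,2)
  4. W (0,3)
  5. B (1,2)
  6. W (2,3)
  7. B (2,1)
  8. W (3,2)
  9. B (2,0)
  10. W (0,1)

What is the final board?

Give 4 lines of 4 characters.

Answer: .W.W
..B.
BBBW
W.W.

Derivation:
Move 1: B@(3,3) -> caps B=0 W=0
Move 2: W@(3,0) -> caps B=0 W=0
Move 3: B@(2,2) -> caps B=0 W=0
Move 4: W@(0,3) -> caps B=0 W=0
Move 5: B@(1,2) -> caps B=0 W=0
Move 6: W@(2,3) -> caps B=0 W=0
Move 7: B@(2,1) -> caps B=0 W=0
Move 8: W@(3,2) -> caps B=0 W=1
Move 9: B@(2,0) -> caps B=0 W=1
Move 10: W@(0,1) -> caps B=0 W=1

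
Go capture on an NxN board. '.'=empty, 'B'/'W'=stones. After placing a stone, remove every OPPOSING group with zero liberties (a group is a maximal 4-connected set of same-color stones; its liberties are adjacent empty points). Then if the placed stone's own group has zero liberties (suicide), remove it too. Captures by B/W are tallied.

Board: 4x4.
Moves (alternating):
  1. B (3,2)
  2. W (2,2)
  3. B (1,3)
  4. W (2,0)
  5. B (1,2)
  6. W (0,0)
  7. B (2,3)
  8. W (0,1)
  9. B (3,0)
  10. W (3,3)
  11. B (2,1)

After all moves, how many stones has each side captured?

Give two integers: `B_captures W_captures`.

Answer: 1 0

Derivation:
Move 1: B@(3,2) -> caps B=0 W=0
Move 2: W@(2,2) -> caps B=0 W=0
Move 3: B@(1,3) -> caps B=0 W=0
Move 4: W@(2,0) -> caps B=0 W=0
Move 5: B@(1,2) -> caps B=0 W=0
Move 6: W@(0,0) -> caps B=0 W=0
Move 7: B@(2,3) -> caps B=0 W=0
Move 8: W@(0,1) -> caps B=0 W=0
Move 9: B@(3,0) -> caps B=0 W=0
Move 10: W@(3,3) -> caps B=0 W=0
Move 11: B@(2,1) -> caps B=1 W=0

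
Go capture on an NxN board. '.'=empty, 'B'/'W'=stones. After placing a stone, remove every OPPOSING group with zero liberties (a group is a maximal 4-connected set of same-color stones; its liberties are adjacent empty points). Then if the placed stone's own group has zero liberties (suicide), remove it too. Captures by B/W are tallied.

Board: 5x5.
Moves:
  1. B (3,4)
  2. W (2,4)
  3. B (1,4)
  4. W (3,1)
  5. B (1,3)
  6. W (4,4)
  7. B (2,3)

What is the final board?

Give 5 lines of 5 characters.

Answer: .....
...BB
...B.
.W..B
....W

Derivation:
Move 1: B@(3,4) -> caps B=0 W=0
Move 2: W@(2,4) -> caps B=0 W=0
Move 3: B@(1,4) -> caps B=0 W=0
Move 4: W@(3,1) -> caps B=0 W=0
Move 5: B@(1,3) -> caps B=0 W=0
Move 6: W@(4,4) -> caps B=0 W=0
Move 7: B@(2,3) -> caps B=1 W=0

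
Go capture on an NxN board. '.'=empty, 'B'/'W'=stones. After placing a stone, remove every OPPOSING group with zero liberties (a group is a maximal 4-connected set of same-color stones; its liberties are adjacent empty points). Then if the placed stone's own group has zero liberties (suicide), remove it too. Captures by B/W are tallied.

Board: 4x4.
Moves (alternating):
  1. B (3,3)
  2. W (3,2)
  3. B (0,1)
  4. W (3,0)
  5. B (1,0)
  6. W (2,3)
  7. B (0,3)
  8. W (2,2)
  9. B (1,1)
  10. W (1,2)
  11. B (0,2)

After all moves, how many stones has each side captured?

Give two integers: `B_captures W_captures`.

Move 1: B@(3,3) -> caps B=0 W=0
Move 2: W@(3,2) -> caps B=0 W=0
Move 3: B@(0,1) -> caps B=0 W=0
Move 4: W@(3,0) -> caps B=0 W=0
Move 5: B@(1,0) -> caps B=0 W=0
Move 6: W@(2,3) -> caps B=0 W=1
Move 7: B@(0,3) -> caps B=0 W=1
Move 8: W@(2,2) -> caps B=0 W=1
Move 9: B@(1,1) -> caps B=0 W=1
Move 10: W@(1,2) -> caps B=0 W=1
Move 11: B@(0,2) -> caps B=0 W=1

Answer: 0 1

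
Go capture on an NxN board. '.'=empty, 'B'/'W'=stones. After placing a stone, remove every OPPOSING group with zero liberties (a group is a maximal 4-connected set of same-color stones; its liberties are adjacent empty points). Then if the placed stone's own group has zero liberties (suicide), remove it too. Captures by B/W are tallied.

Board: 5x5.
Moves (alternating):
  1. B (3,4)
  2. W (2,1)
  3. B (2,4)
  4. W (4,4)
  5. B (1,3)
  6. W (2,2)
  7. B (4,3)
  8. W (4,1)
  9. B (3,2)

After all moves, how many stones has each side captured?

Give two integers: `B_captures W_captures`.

Answer: 1 0

Derivation:
Move 1: B@(3,4) -> caps B=0 W=0
Move 2: W@(2,1) -> caps B=0 W=0
Move 3: B@(2,4) -> caps B=0 W=0
Move 4: W@(4,4) -> caps B=0 W=0
Move 5: B@(1,3) -> caps B=0 W=0
Move 6: W@(2,2) -> caps B=0 W=0
Move 7: B@(4,3) -> caps B=1 W=0
Move 8: W@(4,1) -> caps B=1 W=0
Move 9: B@(3,2) -> caps B=1 W=0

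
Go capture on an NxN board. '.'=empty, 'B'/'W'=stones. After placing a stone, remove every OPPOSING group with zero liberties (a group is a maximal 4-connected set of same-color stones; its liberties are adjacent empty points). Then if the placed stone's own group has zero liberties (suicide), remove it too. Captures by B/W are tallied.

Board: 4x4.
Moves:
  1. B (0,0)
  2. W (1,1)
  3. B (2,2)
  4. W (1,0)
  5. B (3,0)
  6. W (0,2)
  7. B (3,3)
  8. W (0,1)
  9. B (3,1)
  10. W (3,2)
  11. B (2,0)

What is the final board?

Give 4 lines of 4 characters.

Move 1: B@(0,0) -> caps B=0 W=0
Move 2: W@(1,1) -> caps B=0 W=0
Move 3: B@(2,2) -> caps B=0 W=0
Move 4: W@(1,0) -> caps B=0 W=0
Move 5: B@(3,0) -> caps B=0 W=0
Move 6: W@(0,2) -> caps B=0 W=0
Move 7: B@(3,3) -> caps B=0 W=0
Move 8: W@(0,1) -> caps B=0 W=1
Move 9: B@(3,1) -> caps B=0 W=1
Move 10: W@(3,2) -> caps B=0 W=1
Move 11: B@(2,0) -> caps B=0 W=1

Answer: .WW.
WW..
B.B.
BB.B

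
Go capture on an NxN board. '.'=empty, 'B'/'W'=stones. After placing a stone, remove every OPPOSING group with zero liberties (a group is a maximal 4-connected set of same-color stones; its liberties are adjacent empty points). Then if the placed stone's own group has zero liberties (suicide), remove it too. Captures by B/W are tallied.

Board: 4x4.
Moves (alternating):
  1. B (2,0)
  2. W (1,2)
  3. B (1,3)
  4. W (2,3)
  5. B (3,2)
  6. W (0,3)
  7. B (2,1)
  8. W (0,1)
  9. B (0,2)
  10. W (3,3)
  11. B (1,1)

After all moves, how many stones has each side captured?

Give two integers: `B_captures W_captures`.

Answer: 0 1

Derivation:
Move 1: B@(2,0) -> caps B=0 W=0
Move 2: W@(1,2) -> caps B=0 W=0
Move 3: B@(1,3) -> caps B=0 W=0
Move 4: W@(2,3) -> caps B=0 W=0
Move 5: B@(3,2) -> caps B=0 W=0
Move 6: W@(0,3) -> caps B=0 W=1
Move 7: B@(2,1) -> caps B=0 W=1
Move 8: W@(0,1) -> caps B=0 W=1
Move 9: B@(0,2) -> caps B=0 W=1
Move 10: W@(3,3) -> caps B=0 W=1
Move 11: B@(1,1) -> caps B=0 W=1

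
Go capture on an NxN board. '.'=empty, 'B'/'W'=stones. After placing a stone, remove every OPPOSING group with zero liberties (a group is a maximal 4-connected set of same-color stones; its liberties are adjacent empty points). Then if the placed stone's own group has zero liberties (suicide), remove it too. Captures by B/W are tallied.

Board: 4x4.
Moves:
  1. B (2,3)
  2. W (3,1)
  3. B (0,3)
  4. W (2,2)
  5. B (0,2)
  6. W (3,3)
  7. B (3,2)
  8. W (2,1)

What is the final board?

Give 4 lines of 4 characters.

Move 1: B@(2,3) -> caps B=0 W=0
Move 2: W@(3,1) -> caps B=0 W=0
Move 3: B@(0,3) -> caps B=0 W=0
Move 4: W@(2,2) -> caps B=0 W=0
Move 5: B@(0,2) -> caps B=0 W=0
Move 6: W@(3,3) -> caps B=0 W=0
Move 7: B@(3,2) -> caps B=1 W=0
Move 8: W@(2,1) -> caps B=1 W=0

Answer: ..BB
....
.WWB
.WB.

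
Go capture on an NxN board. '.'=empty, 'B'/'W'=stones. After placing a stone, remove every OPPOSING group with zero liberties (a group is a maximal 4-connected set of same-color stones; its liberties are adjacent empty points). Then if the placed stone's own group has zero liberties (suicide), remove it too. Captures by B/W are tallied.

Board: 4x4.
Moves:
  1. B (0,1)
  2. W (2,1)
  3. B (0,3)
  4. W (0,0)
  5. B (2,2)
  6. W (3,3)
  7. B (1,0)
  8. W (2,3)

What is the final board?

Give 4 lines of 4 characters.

Answer: .B.B
B...
.WBW
...W

Derivation:
Move 1: B@(0,1) -> caps B=0 W=0
Move 2: W@(2,1) -> caps B=0 W=0
Move 3: B@(0,3) -> caps B=0 W=0
Move 4: W@(0,0) -> caps B=0 W=0
Move 5: B@(2,2) -> caps B=0 W=0
Move 6: W@(3,3) -> caps B=0 W=0
Move 7: B@(1,0) -> caps B=1 W=0
Move 8: W@(2,3) -> caps B=1 W=0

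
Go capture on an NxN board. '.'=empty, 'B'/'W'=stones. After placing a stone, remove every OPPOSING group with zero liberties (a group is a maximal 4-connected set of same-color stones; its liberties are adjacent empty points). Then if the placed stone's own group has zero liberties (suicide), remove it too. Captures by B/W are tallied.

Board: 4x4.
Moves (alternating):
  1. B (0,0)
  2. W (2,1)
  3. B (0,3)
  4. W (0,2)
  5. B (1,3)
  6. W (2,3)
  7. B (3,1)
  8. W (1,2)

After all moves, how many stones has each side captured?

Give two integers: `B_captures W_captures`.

Answer: 0 2

Derivation:
Move 1: B@(0,0) -> caps B=0 W=0
Move 2: W@(2,1) -> caps B=0 W=0
Move 3: B@(0,3) -> caps B=0 W=0
Move 4: W@(0,2) -> caps B=0 W=0
Move 5: B@(1,3) -> caps B=0 W=0
Move 6: W@(2,3) -> caps B=0 W=0
Move 7: B@(3,1) -> caps B=0 W=0
Move 8: W@(1,2) -> caps B=0 W=2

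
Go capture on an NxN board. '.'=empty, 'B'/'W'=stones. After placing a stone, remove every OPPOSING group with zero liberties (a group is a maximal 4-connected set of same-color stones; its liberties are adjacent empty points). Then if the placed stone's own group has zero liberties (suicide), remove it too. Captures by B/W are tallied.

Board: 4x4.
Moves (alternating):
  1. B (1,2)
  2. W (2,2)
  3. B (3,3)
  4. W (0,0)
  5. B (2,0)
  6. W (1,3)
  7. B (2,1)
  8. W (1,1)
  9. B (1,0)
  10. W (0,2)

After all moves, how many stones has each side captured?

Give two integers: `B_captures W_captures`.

Answer: 0 1

Derivation:
Move 1: B@(1,2) -> caps B=0 W=0
Move 2: W@(2,2) -> caps B=0 W=0
Move 3: B@(3,3) -> caps B=0 W=0
Move 4: W@(0,0) -> caps B=0 W=0
Move 5: B@(2,0) -> caps B=0 W=0
Move 6: W@(1,3) -> caps B=0 W=0
Move 7: B@(2,1) -> caps B=0 W=0
Move 8: W@(1,1) -> caps B=0 W=0
Move 9: B@(1,0) -> caps B=0 W=0
Move 10: W@(0,2) -> caps B=0 W=1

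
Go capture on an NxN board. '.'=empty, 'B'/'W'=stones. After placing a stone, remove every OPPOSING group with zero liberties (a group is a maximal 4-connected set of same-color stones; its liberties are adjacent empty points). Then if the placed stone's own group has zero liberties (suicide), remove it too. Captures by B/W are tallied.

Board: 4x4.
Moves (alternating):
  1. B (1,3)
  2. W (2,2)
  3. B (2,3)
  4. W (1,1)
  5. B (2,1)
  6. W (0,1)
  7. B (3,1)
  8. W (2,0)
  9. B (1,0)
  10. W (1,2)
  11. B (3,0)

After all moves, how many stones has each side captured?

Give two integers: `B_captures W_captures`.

Answer: 1 0

Derivation:
Move 1: B@(1,3) -> caps B=0 W=0
Move 2: W@(2,2) -> caps B=0 W=0
Move 3: B@(2,3) -> caps B=0 W=0
Move 4: W@(1,1) -> caps B=0 W=0
Move 5: B@(2,1) -> caps B=0 W=0
Move 6: W@(0,1) -> caps B=0 W=0
Move 7: B@(3,1) -> caps B=0 W=0
Move 8: W@(2,0) -> caps B=0 W=0
Move 9: B@(1,0) -> caps B=0 W=0
Move 10: W@(1,2) -> caps B=0 W=0
Move 11: B@(3,0) -> caps B=1 W=0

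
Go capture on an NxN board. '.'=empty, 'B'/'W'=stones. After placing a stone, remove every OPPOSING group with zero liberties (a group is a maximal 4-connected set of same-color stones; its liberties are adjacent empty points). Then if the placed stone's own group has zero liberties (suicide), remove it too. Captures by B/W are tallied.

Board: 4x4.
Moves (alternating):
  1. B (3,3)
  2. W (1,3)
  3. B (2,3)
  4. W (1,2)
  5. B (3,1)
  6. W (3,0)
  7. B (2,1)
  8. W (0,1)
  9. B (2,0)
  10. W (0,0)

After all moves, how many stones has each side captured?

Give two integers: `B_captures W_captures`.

Move 1: B@(3,3) -> caps B=0 W=0
Move 2: W@(1,3) -> caps B=0 W=0
Move 3: B@(2,3) -> caps B=0 W=0
Move 4: W@(1,2) -> caps B=0 W=0
Move 5: B@(3,1) -> caps B=0 W=0
Move 6: W@(3,0) -> caps B=0 W=0
Move 7: B@(2,1) -> caps B=0 W=0
Move 8: W@(0,1) -> caps B=0 W=0
Move 9: B@(2,0) -> caps B=1 W=0
Move 10: W@(0,0) -> caps B=1 W=0

Answer: 1 0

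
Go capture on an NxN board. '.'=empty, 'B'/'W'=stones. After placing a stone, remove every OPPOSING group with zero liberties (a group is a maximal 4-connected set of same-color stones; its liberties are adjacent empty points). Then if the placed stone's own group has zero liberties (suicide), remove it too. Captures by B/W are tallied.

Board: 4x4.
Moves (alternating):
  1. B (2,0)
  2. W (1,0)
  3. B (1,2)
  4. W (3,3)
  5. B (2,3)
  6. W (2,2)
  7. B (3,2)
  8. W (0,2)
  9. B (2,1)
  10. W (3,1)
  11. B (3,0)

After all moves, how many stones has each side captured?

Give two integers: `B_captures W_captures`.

Answer: 3 0

Derivation:
Move 1: B@(2,0) -> caps B=0 W=0
Move 2: W@(1,0) -> caps B=0 W=0
Move 3: B@(1,2) -> caps B=0 W=0
Move 4: W@(3,3) -> caps B=0 W=0
Move 5: B@(2,3) -> caps B=0 W=0
Move 6: W@(2,2) -> caps B=0 W=0
Move 7: B@(3,2) -> caps B=1 W=0
Move 8: W@(0,2) -> caps B=1 W=0
Move 9: B@(2,1) -> caps B=2 W=0
Move 10: W@(3,1) -> caps B=2 W=0
Move 11: B@(3,0) -> caps B=3 W=0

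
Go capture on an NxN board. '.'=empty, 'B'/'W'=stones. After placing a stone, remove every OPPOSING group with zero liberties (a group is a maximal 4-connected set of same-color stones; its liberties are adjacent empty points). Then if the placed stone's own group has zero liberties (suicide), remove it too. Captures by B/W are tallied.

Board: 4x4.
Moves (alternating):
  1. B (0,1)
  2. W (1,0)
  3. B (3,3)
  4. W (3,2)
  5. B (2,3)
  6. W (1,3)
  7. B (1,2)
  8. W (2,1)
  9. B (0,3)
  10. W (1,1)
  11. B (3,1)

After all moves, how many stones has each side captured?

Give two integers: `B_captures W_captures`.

Move 1: B@(0,1) -> caps B=0 W=0
Move 2: W@(1,0) -> caps B=0 W=0
Move 3: B@(3,3) -> caps B=0 W=0
Move 4: W@(3,2) -> caps B=0 W=0
Move 5: B@(2,3) -> caps B=0 W=0
Move 6: W@(1,3) -> caps B=0 W=0
Move 7: B@(1,2) -> caps B=0 W=0
Move 8: W@(2,1) -> caps B=0 W=0
Move 9: B@(0,3) -> caps B=1 W=0
Move 10: W@(1,1) -> caps B=1 W=0
Move 11: B@(3,1) -> caps B=1 W=0

Answer: 1 0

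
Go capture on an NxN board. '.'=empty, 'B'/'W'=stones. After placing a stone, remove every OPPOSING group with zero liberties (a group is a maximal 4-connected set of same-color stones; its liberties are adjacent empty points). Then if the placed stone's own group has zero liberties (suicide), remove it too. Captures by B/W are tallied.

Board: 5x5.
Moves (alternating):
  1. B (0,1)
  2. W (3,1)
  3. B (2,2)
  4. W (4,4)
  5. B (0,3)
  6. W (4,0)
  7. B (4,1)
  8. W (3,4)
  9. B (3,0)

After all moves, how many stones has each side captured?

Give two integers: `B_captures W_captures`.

Move 1: B@(0,1) -> caps B=0 W=0
Move 2: W@(3,1) -> caps B=0 W=0
Move 3: B@(2,2) -> caps B=0 W=0
Move 4: W@(4,4) -> caps B=0 W=0
Move 5: B@(0,3) -> caps B=0 W=0
Move 6: W@(4,0) -> caps B=0 W=0
Move 7: B@(4,1) -> caps B=0 W=0
Move 8: W@(3,4) -> caps B=0 W=0
Move 9: B@(3,0) -> caps B=1 W=0

Answer: 1 0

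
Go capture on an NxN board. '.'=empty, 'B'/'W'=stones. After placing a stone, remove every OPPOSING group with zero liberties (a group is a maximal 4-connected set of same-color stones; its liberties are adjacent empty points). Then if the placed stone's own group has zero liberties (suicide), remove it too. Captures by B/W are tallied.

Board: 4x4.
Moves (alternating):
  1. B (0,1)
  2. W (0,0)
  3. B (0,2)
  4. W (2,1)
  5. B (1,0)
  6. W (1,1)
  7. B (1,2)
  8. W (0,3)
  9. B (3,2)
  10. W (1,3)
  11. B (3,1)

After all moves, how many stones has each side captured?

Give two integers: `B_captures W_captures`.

Answer: 1 0

Derivation:
Move 1: B@(0,1) -> caps B=0 W=0
Move 2: W@(0,0) -> caps B=0 W=0
Move 3: B@(0,2) -> caps B=0 W=0
Move 4: W@(2,1) -> caps B=0 W=0
Move 5: B@(1,0) -> caps B=1 W=0
Move 6: W@(1,1) -> caps B=1 W=0
Move 7: B@(1,2) -> caps B=1 W=0
Move 8: W@(0,3) -> caps B=1 W=0
Move 9: B@(3,2) -> caps B=1 W=0
Move 10: W@(1,3) -> caps B=1 W=0
Move 11: B@(3,1) -> caps B=1 W=0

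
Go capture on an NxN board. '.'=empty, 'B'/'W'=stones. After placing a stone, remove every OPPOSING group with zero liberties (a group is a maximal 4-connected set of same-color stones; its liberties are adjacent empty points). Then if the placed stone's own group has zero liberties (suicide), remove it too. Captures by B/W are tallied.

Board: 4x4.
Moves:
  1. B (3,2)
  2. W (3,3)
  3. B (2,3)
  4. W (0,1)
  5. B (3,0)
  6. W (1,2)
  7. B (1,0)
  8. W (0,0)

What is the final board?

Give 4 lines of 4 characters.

Answer: WW..
B.W.
...B
B.B.

Derivation:
Move 1: B@(3,2) -> caps B=0 W=0
Move 2: W@(3,3) -> caps B=0 W=0
Move 3: B@(2,3) -> caps B=1 W=0
Move 4: W@(0,1) -> caps B=1 W=0
Move 5: B@(3,0) -> caps B=1 W=0
Move 6: W@(1,2) -> caps B=1 W=0
Move 7: B@(1,0) -> caps B=1 W=0
Move 8: W@(0,0) -> caps B=1 W=0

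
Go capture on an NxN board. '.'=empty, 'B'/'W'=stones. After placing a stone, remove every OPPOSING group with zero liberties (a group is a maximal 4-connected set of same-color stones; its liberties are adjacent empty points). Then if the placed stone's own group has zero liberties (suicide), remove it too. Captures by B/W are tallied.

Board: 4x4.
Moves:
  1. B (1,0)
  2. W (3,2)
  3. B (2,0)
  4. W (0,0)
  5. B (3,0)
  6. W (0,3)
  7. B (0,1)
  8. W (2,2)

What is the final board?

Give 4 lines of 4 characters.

Answer: .B.W
B...
B.W.
B.W.

Derivation:
Move 1: B@(1,0) -> caps B=0 W=0
Move 2: W@(3,2) -> caps B=0 W=0
Move 3: B@(2,0) -> caps B=0 W=0
Move 4: W@(0,0) -> caps B=0 W=0
Move 5: B@(3,0) -> caps B=0 W=0
Move 6: W@(0,3) -> caps B=0 W=0
Move 7: B@(0,1) -> caps B=1 W=0
Move 8: W@(2,2) -> caps B=1 W=0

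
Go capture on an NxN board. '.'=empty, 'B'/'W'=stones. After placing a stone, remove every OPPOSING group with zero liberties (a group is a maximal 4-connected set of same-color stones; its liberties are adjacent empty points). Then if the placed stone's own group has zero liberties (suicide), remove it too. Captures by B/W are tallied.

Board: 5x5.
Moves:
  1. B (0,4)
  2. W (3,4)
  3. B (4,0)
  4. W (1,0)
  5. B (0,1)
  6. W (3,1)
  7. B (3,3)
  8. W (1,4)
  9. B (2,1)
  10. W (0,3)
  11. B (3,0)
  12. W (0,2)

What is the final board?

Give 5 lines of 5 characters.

Answer: .BWW.
W...W
.B...
BW.BW
B....

Derivation:
Move 1: B@(0,4) -> caps B=0 W=0
Move 2: W@(3,4) -> caps B=0 W=0
Move 3: B@(4,0) -> caps B=0 W=0
Move 4: W@(1,0) -> caps B=0 W=0
Move 5: B@(0,1) -> caps B=0 W=0
Move 6: W@(3,1) -> caps B=0 W=0
Move 7: B@(3,3) -> caps B=0 W=0
Move 8: W@(1,4) -> caps B=0 W=0
Move 9: B@(2,1) -> caps B=0 W=0
Move 10: W@(0,3) -> caps B=0 W=1
Move 11: B@(3,0) -> caps B=0 W=1
Move 12: W@(0,2) -> caps B=0 W=1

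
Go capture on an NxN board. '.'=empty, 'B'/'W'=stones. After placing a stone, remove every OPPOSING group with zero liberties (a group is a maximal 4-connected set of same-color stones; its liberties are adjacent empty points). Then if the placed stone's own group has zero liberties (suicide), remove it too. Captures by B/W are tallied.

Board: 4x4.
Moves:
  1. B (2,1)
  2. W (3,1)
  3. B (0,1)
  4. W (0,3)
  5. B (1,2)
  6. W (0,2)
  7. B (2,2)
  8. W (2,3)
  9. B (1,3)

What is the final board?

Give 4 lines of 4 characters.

Answer: .B..
..BB
.BBW
.W..

Derivation:
Move 1: B@(2,1) -> caps B=0 W=0
Move 2: W@(3,1) -> caps B=0 W=0
Move 3: B@(0,1) -> caps B=0 W=0
Move 4: W@(0,3) -> caps B=0 W=0
Move 5: B@(1,2) -> caps B=0 W=0
Move 6: W@(0,2) -> caps B=0 W=0
Move 7: B@(2,2) -> caps B=0 W=0
Move 8: W@(2,3) -> caps B=0 W=0
Move 9: B@(1,3) -> caps B=2 W=0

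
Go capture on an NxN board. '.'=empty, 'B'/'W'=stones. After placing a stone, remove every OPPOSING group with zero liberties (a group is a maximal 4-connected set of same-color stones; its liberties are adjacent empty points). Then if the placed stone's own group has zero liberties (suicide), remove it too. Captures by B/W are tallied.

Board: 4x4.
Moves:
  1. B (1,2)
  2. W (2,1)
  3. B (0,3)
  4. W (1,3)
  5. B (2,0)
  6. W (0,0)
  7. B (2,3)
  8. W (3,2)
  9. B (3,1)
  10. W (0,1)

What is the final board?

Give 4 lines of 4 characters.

Move 1: B@(1,2) -> caps B=0 W=0
Move 2: W@(2,1) -> caps B=0 W=0
Move 3: B@(0,3) -> caps B=0 W=0
Move 4: W@(1,3) -> caps B=0 W=0
Move 5: B@(2,0) -> caps B=0 W=0
Move 6: W@(0,0) -> caps B=0 W=0
Move 7: B@(2,3) -> caps B=1 W=0
Move 8: W@(3,2) -> caps B=1 W=0
Move 9: B@(3,1) -> caps B=1 W=0
Move 10: W@(0,1) -> caps B=1 W=0

Answer: WW.B
..B.
BW.B
.BW.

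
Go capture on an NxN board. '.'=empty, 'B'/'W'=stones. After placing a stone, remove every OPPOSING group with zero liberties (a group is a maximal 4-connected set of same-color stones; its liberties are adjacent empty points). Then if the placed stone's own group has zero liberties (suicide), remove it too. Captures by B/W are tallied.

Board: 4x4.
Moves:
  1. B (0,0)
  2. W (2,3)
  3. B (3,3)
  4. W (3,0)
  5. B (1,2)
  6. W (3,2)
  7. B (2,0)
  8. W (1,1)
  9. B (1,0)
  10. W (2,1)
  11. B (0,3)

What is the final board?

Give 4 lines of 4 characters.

Answer: B..B
BWB.
BW.W
W.W.

Derivation:
Move 1: B@(0,0) -> caps B=0 W=0
Move 2: W@(2,3) -> caps B=0 W=0
Move 3: B@(3,3) -> caps B=0 W=0
Move 4: W@(3,0) -> caps B=0 W=0
Move 5: B@(1,2) -> caps B=0 W=0
Move 6: W@(3,2) -> caps B=0 W=1
Move 7: B@(2,0) -> caps B=0 W=1
Move 8: W@(1,1) -> caps B=0 W=1
Move 9: B@(1,0) -> caps B=0 W=1
Move 10: W@(2,1) -> caps B=0 W=1
Move 11: B@(0,3) -> caps B=0 W=1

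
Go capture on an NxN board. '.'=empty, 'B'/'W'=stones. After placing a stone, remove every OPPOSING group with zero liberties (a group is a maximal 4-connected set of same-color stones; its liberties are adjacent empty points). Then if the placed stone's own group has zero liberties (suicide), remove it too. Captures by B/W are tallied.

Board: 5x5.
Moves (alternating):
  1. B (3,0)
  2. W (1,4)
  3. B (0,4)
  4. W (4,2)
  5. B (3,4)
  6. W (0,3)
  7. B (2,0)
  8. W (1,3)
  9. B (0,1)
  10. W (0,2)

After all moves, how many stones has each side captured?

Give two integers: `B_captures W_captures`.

Answer: 0 1

Derivation:
Move 1: B@(3,0) -> caps B=0 W=0
Move 2: W@(1,4) -> caps B=0 W=0
Move 3: B@(0,4) -> caps B=0 W=0
Move 4: W@(4,2) -> caps B=0 W=0
Move 5: B@(3,4) -> caps B=0 W=0
Move 6: W@(0,3) -> caps B=0 W=1
Move 7: B@(2,0) -> caps B=0 W=1
Move 8: W@(1,3) -> caps B=0 W=1
Move 9: B@(0,1) -> caps B=0 W=1
Move 10: W@(0,2) -> caps B=0 W=1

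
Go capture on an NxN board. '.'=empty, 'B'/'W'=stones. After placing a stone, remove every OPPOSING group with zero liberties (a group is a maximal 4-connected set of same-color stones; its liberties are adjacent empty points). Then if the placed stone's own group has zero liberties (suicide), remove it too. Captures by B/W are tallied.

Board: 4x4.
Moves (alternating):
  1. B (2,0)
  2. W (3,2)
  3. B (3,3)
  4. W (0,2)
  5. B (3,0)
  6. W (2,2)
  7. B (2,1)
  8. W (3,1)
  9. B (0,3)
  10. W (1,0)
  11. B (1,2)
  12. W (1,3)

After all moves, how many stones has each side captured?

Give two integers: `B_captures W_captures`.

Move 1: B@(2,0) -> caps B=0 W=0
Move 2: W@(3,2) -> caps B=0 W=0
Move 3: B@(3,3) -> caps B=0 W=0
Move 4: W@(0,2) -> caps B=0 W=0
Move 5: B@(3,0) -> caps B=0 W=0
Move 6: W@(2,2) -> caps B=0 W=0
Move 7: B@(2,1) -> caps B=0 W=0
Move 8: W@(3,1) -> caps B=0 W=0
Move 9: B@(0,3) -> caps B=0 W=0
Move 10: W@(1,0) -> caps B=0 W=0
Move 11: B@(1,2) -> caps B=0 W=0
Move 12: W@(1,3) -> caps B=0 W=1

Answer: 0 1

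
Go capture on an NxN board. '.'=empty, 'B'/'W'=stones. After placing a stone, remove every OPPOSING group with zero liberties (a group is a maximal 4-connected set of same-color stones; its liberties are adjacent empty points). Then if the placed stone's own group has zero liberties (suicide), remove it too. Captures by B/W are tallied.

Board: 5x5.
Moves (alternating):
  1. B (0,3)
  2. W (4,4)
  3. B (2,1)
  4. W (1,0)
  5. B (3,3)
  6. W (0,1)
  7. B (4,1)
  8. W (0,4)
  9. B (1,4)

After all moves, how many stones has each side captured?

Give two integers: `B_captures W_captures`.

Move 1: B@(0,3) -> caps B=0 W=0
Move 2: W@(4,4) -> caps B=0 W=0
Move 3: B@(2,1) -> caps B=0 W=0
Move 4: W@(1,0) -> caps B=0 W=0
Move 5: B@(3,3) -> caps B=0 W=0
Move 6: W@(0,1) -> caps B=0 W=0
Move 7: B@(4,1) -> caps B=0 W=0
Move 8: W@(0,4) -> caps B=0 W=0
Move 9: B@(1,4) -> caps B=1 W=0

Answer: 1 0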